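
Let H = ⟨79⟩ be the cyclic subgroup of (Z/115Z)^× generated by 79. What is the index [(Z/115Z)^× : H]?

4

By Lagrange's theorem, ord_115(79) divides φ(115) = φ(5·23) = (5−1)·(23−1) = 4·22 = 88 = 2^3 · 11.
Divisors of 88: 1, 2, 4, 8, 11, 22, 44, 88.
Check 79^d mod 115 for each divisor in increasing order:
79^1 ≡ 79 (mod 115)
79^2 ≡ 31 (mod 115)
79^4 ≡ 41 (mod 115)
79^8 ≡ 71 (mod 115)
79^11 ≡ 114 (mod 115)
79^22 ≡ 1 (mod 115) ✓
The order of 79 is 22, so the subgroup it generates has 22 elements.
Index = |(Z/115Z)^×| / |⟨79⟩| = 88 / 22 = 4.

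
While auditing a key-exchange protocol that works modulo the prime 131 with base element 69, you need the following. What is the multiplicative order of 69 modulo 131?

26

ord(69) | φ(131) = 131 − 1 = 130 = 2 · 5 · 13.
Divisors of 130: 1, 2, 5, 10, 13, 26, 65, 130.
Test each divisor d:
69^1 ≡ 69
69^2 ≡ 45
69^5 ≡ 79
69^10 ≡ 84
69^13 ≡ 130
69^26 ≡ 1
The smallest such exponent is 26, so the order of 69 is 26.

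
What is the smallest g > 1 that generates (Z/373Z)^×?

2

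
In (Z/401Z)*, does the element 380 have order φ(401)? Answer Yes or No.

Yes

φ(401) = 401 − 1 = 400 = 2^4 · 5^2.
380 is a primitive root mod 401 iff 380^(φ(401)/q) ≢ 1 for every prime q | φ(401), i.e. q ∈ {2, 5}.
380^200 ≡ 400 (mod 401)  [q = 2: ≢ 1 ✓]
380^80 ≡ 318 (mod 401)  [q = 5: ≢ 1 ✓]
All checks pass, so 380 has order 400 and is a primitive root modulo 401.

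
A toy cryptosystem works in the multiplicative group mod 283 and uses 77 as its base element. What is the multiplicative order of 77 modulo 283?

141

The order of 77 must divide φ(283) = 283 − 1 = 282 = 2 · 3 · 47.
Divisors of 282: 1, 2, 3, 6, 47, 94, 141, 282.
Compute 77^d (mod 283) for the divisors d until we hit 1:
77^1 ≡ 77 (mod 283)
77^2 ≡ 269 (mod 283)
77^3 ≡ 54 (mod 283)
77^6 ≡ 86 (mod 283)
77^47 ≡ 44 (mod 283)
77^94 ≡ 238 (mod 283)
77^141 ≡ 1 (mod 283) ✓
So ord_283(77) = 141.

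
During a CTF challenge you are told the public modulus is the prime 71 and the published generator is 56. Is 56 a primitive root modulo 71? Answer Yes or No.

Yes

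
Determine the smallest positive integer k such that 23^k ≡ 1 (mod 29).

7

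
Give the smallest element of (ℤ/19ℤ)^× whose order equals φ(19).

2

φ(19) = 19 − 1 = 18 = 2 · 3^2.
g is a primitive root iff g^(18/q) ≢ 1 (mod 19) for each prime q ∈ {2, 3}.
g = 2: 2^9 ≡ 18; 2^6 ≡ 7 — none is 1, so 2 is a primitive root.
So 2 is the smallest generator of (Z/19Z)^×.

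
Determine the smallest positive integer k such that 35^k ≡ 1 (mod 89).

88

The order of 35 must divide φ(89) = 89 − 1 = 88 = 2^3 · 11.
Divisors of 88: 1, 2, 4, 8, 11, 22, 44, 88.
Test each divisor d:
35^1 ≡ 35 (mod 89)
35^2 ≡ 68 (mod 89)
35^4 ≡ 85 (mod 89)
35^8 ≡ 16 (mod 89)
35^11 ≡ 77 (mod 89)
35^22 ≡ 55 (mod 89)
35^44 ≡ 88 (mod 89)
35^88 ≡ 1 (mod 89) ✓
Hence ord(35) = 88.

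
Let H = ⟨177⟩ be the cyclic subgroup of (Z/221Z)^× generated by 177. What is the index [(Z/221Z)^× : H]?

12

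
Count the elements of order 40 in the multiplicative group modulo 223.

0

φ(223) = 223 − 1 = 222 = 2 · 3 · 37.
(Z/223Z)^× is cyclic (|G| = 222); a cyclic group of order m has exactly φ(d) elements of each order d | m, and none otherwise.
Since 40 ∤ 222, the count is 0.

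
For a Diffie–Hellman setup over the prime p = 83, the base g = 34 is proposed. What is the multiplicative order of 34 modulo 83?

82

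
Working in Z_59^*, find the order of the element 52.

58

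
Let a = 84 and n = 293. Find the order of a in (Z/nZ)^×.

By Lagrange's theorem, ord_293(84) divides φ(293) = 293 − 1 = 292 = 2^2 · 73.
Divisors of 292: 1, 2, 4, 73, 146, 292.
Compute 84^d (mod 293) for the divisors d until we hit 1:
84^1 ≡ 84 (mod 293)
84^2 ≡ 24 (mod 293)
84^4 ≡ 283 (mod 293)
84^73 ≡ 1 (mod 293) ✓
So ord_293(84) = 73.

73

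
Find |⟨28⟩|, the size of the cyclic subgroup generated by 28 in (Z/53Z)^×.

13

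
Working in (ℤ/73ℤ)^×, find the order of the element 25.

36

ord(25) | φ(73) = 73 − 1 = 72 = 2^3 · 3^2.
Divisors of 72: 1, 2, 3, 4, 6, 8, 9, 12, 18, 24, 36, 72.
Evaluate successive powers at the divisors of 72:
25^1 ≡ 25 (mod 73)
25^2 ≡ 41 (mod 73)
25^3 ≡ 3 (mod 73)
25^4 ≡ 2 (mod 73)
25^6 ≡ 9 (mod 73)
25^8 ≡ 4 (mod 73)
25^9 ≡ 27 (mod 73)
25^12 ≡ 8 (mod 73)
25^18 ≡ 72 (mod 73)
25^24 ≡ 64 (mod 73)
25^36 ≡ 1 (mod 73) ✓
Hence ord(25) = 36.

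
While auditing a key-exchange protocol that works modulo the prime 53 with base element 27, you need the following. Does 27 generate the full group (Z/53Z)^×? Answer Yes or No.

φ(53) = 53 − 1 = 52 = 2^2 · 13.
It suffices to check that the order of 27 is not a proper divisor of 52: compute 27^(52/q) for q ∈ {2, 13}.
27^26 ≡ 52 (mod 53)  [q = 2: ≢ 1 ✓]
27^4 ≡ 10 (mod 53)  [q = 13: ≢ 1 ✓]
All checks pass, so 27 has order 52 and is a primitive root modulo 53.

Yes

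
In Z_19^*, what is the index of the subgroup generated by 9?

ord(9) | φ(19) = 19 − 1 = 18 = 2 · 3^2.
Divisors of 18: 1, 2, 3, 6, 9, 18.
Test each divisor d:
9^1 ≡ 9 (mod 19)
9^2 ≡ 5 (mod 19)
9^3 ≡ 7 (mod 19)
9^6 ≡ 11 (mod 19)
9^9 ≡ 1 (mod 19) ✓
Thus |⟨9⟩| = ord(9) = 9.
The index is φ(19) / ord(9) = 18 / 9 = 2.

2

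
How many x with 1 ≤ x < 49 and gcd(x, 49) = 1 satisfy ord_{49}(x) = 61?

0

φ(49) = φ(7^2) = 7·(7−1) = 42 = 2 · 3 · 7.
In a cyclic group of order 42, there are φ(d) elements of order d for each divisor d of 42, and zero for non-divisors.
Here 42 is not a multiple of 61, so there are no elements of order 61.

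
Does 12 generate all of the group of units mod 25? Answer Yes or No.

φ(25) = φ(5^2) = 5·(5−1) = 20 = 2^2 · 5.
It suffices to check that the order of 12 is not a proper divisor of 20: compute 12^(20/q) for q ∈ {2, 5}.
12^10 ≡ 24 (mod 25)  [q = 2: ≢ 1 ✓]
12^4 ≡ 11 (mod 25)  [q = 5: ≢ 1 ✓]
Every test exponent gives a nontrivial residue, hence 12 generates the full group.

Yes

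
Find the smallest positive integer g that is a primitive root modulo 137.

φ(137) = 137 − 1 = 136 = 2^3 · 17.
g is a primitive root iff g^(136/q) ≢ 1 (mod 137) for each prime q ∈ {2, 17}.
g = 2: 2^68 ≡ 1 — hits 1, so not a primitive root.
g = 3: 3^68 ≡ 136; 3^8 ≡ 122 — none is 1, so 3 is a primitive root.
So 3 is the smallest generator of (Z/137Z)^×.

3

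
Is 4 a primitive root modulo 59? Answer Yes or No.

φ(59) = 59 − 1 = 58 = 2 · 29.
4 is a primitive root mod 59 iff 4^(φ(59)/q) ≢ 1 for every prime q | φ(59), i.e. q ∈ {2, 29}.
4^29 ≡ 1 (mod 59)  [q = 2: ≡ 1 ✗]
4^2 ≡ 16 (mod 59)  [q = 29: ≢ 1 ✓]
Since 4^29 ≡ 1, the order of 4 divides 29 < 58, so 4 is not a primitive root.

No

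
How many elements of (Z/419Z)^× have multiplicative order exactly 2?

1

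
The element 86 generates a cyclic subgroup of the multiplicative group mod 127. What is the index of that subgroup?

1

ord(86) | φ(127) = 127 − 1 = 126 = 2 · 3^2 · 7.
Divisors of 126: 1, 2, 3, 6, 7, 9, 14, 18, 21, 42, 63, 126.
Evaluate successive powers at the divisors of 126:
86^1 ≡ 86
86^2 ≡ 30
86^3 ≡ 40
86^6 ≡ 76
86^7 ≡ 59
86^9 ≡ 119
86^14 ≡ 52
86^18 ≡ 64
86^21 ≡ 20
86^42 ≡ 19
86^63 ≡ 126
86^126 ≡ 1
Thus |⟨86⟩| = ord(86) = 126.
The index is φ(127) / ord(86) = 126 / 126 = 1.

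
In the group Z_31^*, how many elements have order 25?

0

φ(31) = 31 − 1 = 30 = 2 · 3 · 5.
Since (Z/31Z)^× is cyclic of order 30, the number of elements of order d is φ(d) when d | 30 and 0 otherwise.
Here 30 is not a multiple of 25, so there are no elements of order 25.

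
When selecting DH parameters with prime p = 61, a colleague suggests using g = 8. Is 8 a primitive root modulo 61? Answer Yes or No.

No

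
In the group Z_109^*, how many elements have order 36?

φ(109) = 109 − 1 = 108 = 2^2 · 3^3.
In a cyclic group of order 108, there are φ(d) elements of order d for each divisor d of 108, and zero for non-divisors.
36 = 2^2 · 3^2 divides 108, and φ(36) = 12.

12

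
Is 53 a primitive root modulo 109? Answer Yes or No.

φ(109) = 109 − 1 = 108 = 2^2 · 3^3.
53 is a primitive root mod 109 iff 53^(φ(109)/q) ≢ 1 for every prime q | φ(109), i.e. q ∈ {2, 3}.
53^54 ≡ 108 (mod 109)  [q = 2: ≢ 1 ✓]
53^36 ≡ 63 (mod 109)  [q = 3: ≢ 1 ✓]
All checks pass, so 53 has order 108 and is a primitive root modulo 109.

Yes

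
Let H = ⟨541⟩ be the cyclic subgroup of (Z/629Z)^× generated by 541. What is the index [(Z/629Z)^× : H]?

Since 541 ∈ (Z/629Z)^×, its order divides φ(629) = φ(17·37) = (17−1)·(37−1) = 16·36 = 576 = 2^6 · 3^2.
Divisors of 576: 1, 2, 3, 4, 6, 8, 9, 12, 16, 18, 24, 32, 36, 48, 64, 72, 96, 144, 192, 288, 576.
Evaluate successive powers at the divisors of 576:
541^1 ≡ 541 (mod 629)
541^2 ≡ 196 (mod 629)
541^3 ≡ 364 (mod 629)
541^4 ≡ 47 (mod 629)
541^6 ≡ 406 (mod 629)
541^8 ≡ 322 (mod 629)
541^9 ≡ 598 (mod 629)
541^12 ≡ 38 (mod 629)
541^16 ≡ 528 (mod 629)
541^18 ≡ 332 (mod 629)
541^24 ≡ 186 (mod 629)
541^32 ≡ 137 (mod 629)
541^36 ≡ 149 (mod 629)
541^48 ≡ 1 (mod 629) ✓
So ord_629(541) = 48, hence |⟨541⟩| = 48.
Index = |(Z/629Z)^×| / |⟨541⟩| = 576 / 48 = 12.

12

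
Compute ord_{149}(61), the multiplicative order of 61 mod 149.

74

By Lagrange's theorem, ord_149(61) divides φ(149) = 149 − 1 = 148 = 2^2 · 37.
Divisors of 148: 1, 2, 4, 37, 74, 148.
Evaluate successive powers at the divisors of 148:
61^1 ≡ 61 (mod 149)
61^2 ≡ 145 (mod 149)
61^4 ≡ 16 (mod 149)
61^37 ≡ 148 (mod 149)
61^74 ≡ 1 (mod 149) ✓
So ord_149(61) = 74.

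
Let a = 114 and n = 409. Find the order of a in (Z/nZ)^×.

By Lagrange's theorem, ord_409(114) divides φ(409) = 409 − 1 = 408 = 2^3 · 3 · 17.
Divisors of 408: 1, 2, 3, 4, 6, 8, 12, 17, 24, 34, 51, 68, 102, 136, 204, 408.
Check 114^d mod 409 for each divisor in increasing order:
114^1 ≡ 114
114^2 ≡ 317
114^3 ≡ 146
114^4 ≡ 284
114^6 ≡ 48
114^8 ≡ 83
114^12 ≡ 259
114^17 ≡ 66
114^24 ≡ 5
114^34 ≡ 266
114^51 ≡ 378
114^68 ≡ 408
114^102 ≡ 143
114^136 ≡ 1
Therefore the multiplicative order of 114 modulo 409 is 136.

136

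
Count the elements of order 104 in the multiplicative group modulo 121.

0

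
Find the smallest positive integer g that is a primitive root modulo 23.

5

φ(23) = 23 − 1 = 22 = 2 · 11.
g is a primitive root iff g^(22/q) ≢ 1 (mod 23) for each prime q ∈ {2, 11}.
g = 2: 2^11 ≡ 1 — hits 1, so not a primitive root.
g = 3: 3^11 ≡ 1 — hits 1, so not a primitive root.
g = 4: 4^11 ≡ 1 — hits 1, so not a primitive root.
g = 5: 5^11 ≡ 22; 5^2 ≡ 2 — none is 1, so 5 is a primitive root.
The smallest primitive root modulo 23 is 5.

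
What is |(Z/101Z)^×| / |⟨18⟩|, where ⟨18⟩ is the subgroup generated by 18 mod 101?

1

By Lagrange's theorem, ord_101(18) divides φ(101) = 101 − 1 = 100 = 2^2 · 5^2.
Divisors of 100: 1, 2, 4, 5, 10, 20, 25, 50, 100.
Compute 18^d (mod 101) for the divisors d until we hit 1:
18^1 ≡ 18
18^2 ≡ 21
18^4 ≡ 37
18^5 ≡ 60
18^10 ≡ 65
18^20 ≡ 84
18^25 ≡ 91
18^50 ≡ 100
18^100 ≡ 1
So ord_101(18) = 100, hence |⟨18⟩| = 100.
The index is φ(101) / ord(18) = 100 / 100 = 1.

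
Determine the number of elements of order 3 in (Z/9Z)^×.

2

φ(9) = φ(3^2) = 3·(3−1) = 6 = 2 · 3.
In a cyclic group of order 6, there are φ(d) elements of order d for each divisor d of 6, and zero for non-divisors.
3 | 6, and φ(3) = 3 − 1 = 2.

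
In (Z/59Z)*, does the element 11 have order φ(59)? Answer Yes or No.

Yes

φ(59) = 59 − 1 = 58 = 2 · 29.
11 is a primitive root mod 59 iff 11^(φ(59)/q) ≢ 1 for every prime q | φ(59), i.e. q ∈ {2, 29}.
11^29 ≡ 58 (mod 59)  [q = 2: ≢ 1 ✓]
11^2 ≡ 3 (mod 59)  [q = 29: ≢ 1 ✓]
None equal 1, so ord_59(11) = 58: 11 is a primitive root.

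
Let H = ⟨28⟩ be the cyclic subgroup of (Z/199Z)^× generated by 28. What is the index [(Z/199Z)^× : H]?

6

The order of 28 must divide φ(199) = 199 − 1 = 198 = 2 · 3^2 · 11.
Divisors of 198: 1, 2, 3, 6, 9, 11, 18, 22, 33, 66, 99, 198.
Evaluate successive powers at the divisors of 198:
28^1 ≡ 28 (mod 199)
28^2 ≡ 187 (mod 199)
28^3 ≡ 62 (mod 199)
28^6 ≡ 63 (mod 199)
28^9 ≡ 125 (mod 199)
28^11 ≡ 92 (mod 199)
28^18 ≡ 103 (mod 199)
28^22 ≡ 106 (mod 199)
28^33 ≡ 1 (mod 199) ✓
The order of 28 is 33, so the subgroup it generates has 33 elements.
The index is φ(199) / ord(28) = 198 / 33 = 6.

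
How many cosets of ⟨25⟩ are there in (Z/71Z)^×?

14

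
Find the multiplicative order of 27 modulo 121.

5

By Lagrange's theorem, ord_121(27) divides φ(121) = φ(11^2) = 11·(11−1) = 110 = 2 · 5 · 11.
Divisors of 110: 1, 2, 5, 10, 11, 22, 55, 110.
Test each divisor d:
27^1 ≡ 27
27^2 ≡ 3
27^5 ≡ 1
The smallest such exponent is 5, so the order of 27 is 5.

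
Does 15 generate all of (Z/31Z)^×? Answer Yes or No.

No

φ(31) = 31 − 1 = 30 = 2 · 3 · 5.
An element g generates (Z/31Z)^× iff g^(30/q) ≢ 1 (mod 31) for each prime q ∈ {2, 3, 5}.
15^15 ≡ 30 (mod 31)  [q = 2: ≢ 1 ✓]
15^10 ≡ 1 (mod 31)  [q = 3: ≡ 1 ✗]
15^6 ≡ 16 (mod 31)  [q = 5: ≢ 1 ✓]
The check at q = 3 fails, so 15 generates a proper subgroup.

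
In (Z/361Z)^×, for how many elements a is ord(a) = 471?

φ(361) = φ(19^2) = 19·(19−1) = 342 = 2 · 3^2 · 19.
Since (Z/361Z)^× is cyclic of order 342, the number of elements of order d is φ(d) when d | 342 and 0 otherwise.
Since 471 ∤ 342, the count is 0.

0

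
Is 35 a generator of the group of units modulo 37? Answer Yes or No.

φ(37) = 37 − 1 = 36 = 2^2 · 3^2.
Test 35^(36/q) mod 37 for each prime factor q of 36:
35^18 ≡ 36 (mod 37)  [q = 2: ≢ 1 ✓]
35^12 ≡ 26 (mod 37)  [q = 3: ≢ 1 ✓]
None equal 1, so ord_37(35) = 36: 35 is a primitive root.

Yes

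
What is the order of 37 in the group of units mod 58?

By Lagrange's theorem, ord_58(37) divides φ(58) = φ(2)·φ(29) = 1·28 = 28 = 2^2 · 7.
Divisors of 28: 1, 2, 4, 7, 14, 28.
Compute 37^d (mod 58) for the divisors d until we hit 1:
37^1 ≡ 37 (mod 58)
37^2 ≡ 35 (mod 58)
37^4 ≡ 7 (mod 58)
37^7 ≡ 17 (mod 58)
37^14 ≡ 57 (mod 58)
37^28 ≡ 1 (mod 58) ✓
Hence ord(37) = 28.

28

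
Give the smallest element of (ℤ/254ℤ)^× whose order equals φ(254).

φ(254) = φ(2)·φ(127) = 1·126 = 126 = 2 · 3^2 · 7.
Test candidates g = 2, 3, … against the prime factors q ∈ {2, 3, 7} of φ(254): g is a generator iff g^(126/q) ≢ 1 for every such q.
g = 2: gcd(2, 254) = 2 > 1, not a unit — skip.
g = 3: 3^63 ≡ 253; 3^42 ≡ 107; 3^18 ≡ 131 — none is 1, so 3 is a primitive root.
Hence the least primitive root of 254 is 3.

3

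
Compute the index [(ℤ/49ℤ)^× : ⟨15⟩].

6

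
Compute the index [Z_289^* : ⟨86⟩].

The order of 86 must divide φ(289) = φ(17^2) = 17·(17−1) = 272 = 2^4 · 17.
Divisors of 272: 1, 2, 4, 8, 16, 17, 34, 68, 136, 272.
Evaluate successive powers at the divisors of 272:
86^1 ≡ 86 (mod 289)
86^2 ≡ 171 (mod 289)
86^4 ≡ 52 (mod 289)
86^8 ≡ 103 (mod 289)
86^16 ≡ 205 (mod 289)
86^17 ≡ 1 (mod 289) ✓
So ord_289(86) = 17, hence |⟨86⟩| = 17.
The index is φ(289) / ord(86) = 272 / 17 = 16.

16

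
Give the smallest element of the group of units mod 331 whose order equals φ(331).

φ(331) = 331 − 1 = 330 = 2 · 3 · 5 · 11.
Test candidates g = 2, 3, … against the prime factors q ∈ {2, 3, 5, 11} of φ(331): g is a generator iff g^(330/q) ≢ 1 for every such q.
g = 2: 2^165 ≡ 330; 2^110 ≡ 299; 2^66 ≡ 64; 2^30 ≡ 1 — hits 1, so not a primitive root.
g = 3: 3^165 ≡ 330; 3^110 ≡ 299; 3^66 ≡ 64; 3^30 ≡ 270 — none is 1, so 3 is a primitive root.
So 3 is the smallest generator of (Z/331Z)^×.

3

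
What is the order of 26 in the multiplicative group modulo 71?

Since 26 ∈ (Z/71Z)^×, its order divides φ(71) = 71 − 1 = 70 = 2 · 5 · 7.
Divisors of 70: 1, 2, 5, 7, 10, 14, 35, 70.
Check 26^d mod 71 for each divisor in increasing order:
26^1 ≡ 26 (mod 71)
26^2 ≡ 37 (mod 71)
26^5 ≡ 23 (mod 71)
26^7 ≡ 70 (mod 71)
26^10 ≡ 32 (mod 71)
26^14 ≡ 1 (mod 71) ✓
Therefore the multiplicative order of 26 modulo 71 is 14.

14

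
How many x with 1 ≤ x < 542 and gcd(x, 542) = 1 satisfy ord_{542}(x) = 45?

24

φ(542) = φ(2)·φ(271) = 1·270 = 270 = 2 · 3^3 · 5.
Since (Z/542Z)^× is cyclic of order 270, the number of elements of order d is φ(d) when d | 270 and 0 otherwise.
45 = 3^2 · 5 divides 270, and φ(45) = 24.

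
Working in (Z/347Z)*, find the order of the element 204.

346

Since 204 ∈ (Z/347Z)^×, its order divides φ(347) = 347 − 1 = 346 = 2 · 173.
Divisors of 346: 1, 2, 173, 346.
Evaluate successive powers at the divisors of 346:
204^1 ≡ 204 (mod 347)
204^2 ≡ 323 (mod 347)
204^173 ≡ 346 (mod 347)
204^346 ≡ 1 (mod 347) ✓
So ord_347(204) = 346.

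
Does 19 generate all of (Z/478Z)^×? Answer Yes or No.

φ(478) = φ(2)·φ(239) = 1·238 = 238 = 2 · 7 · 17.
It suffices to check that the order of 19 is not a proper divisor of 238: compute 19^(238/q) for q ∈ {2, 7, 17}.
19^119 ≡ 477 (mod 478)  [q = 2: ≢ 1 ✓]
19^34 ≡ 263 (mod 478)  [q = 7: ≢ 1 ✓]
19^14 ≡ 67 (mod 478)  [q = 17: ≢ 1 ✓]
All checks pass, so 19 has order 238 and is a primitive root modulo 478.

Yes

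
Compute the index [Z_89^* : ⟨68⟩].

2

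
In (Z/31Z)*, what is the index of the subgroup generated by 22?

1

The order of 22 must divide φ(31) = 31 − 1 = 30 = 2 · 3 · 5.
Divisors of 30: 1, 2, 3, 5, 6, 10, 15, 30.
Test each divisor d:
22^1 ≡ 22 (mod 31)
22^2 ≡ 19 (mod 31)
22^3 ≡ 15 (mod 31)
22^5 ≡ 6 (mod 31)
22^6 ≡ 8 (mod 31)
22^10 ≡ 5 (mod 31)
22^15 ≡ 30 (mod 31)
22^30 ≡ 1 (mod 31) ✓
The order of 22 is 30, so the subgroup it generates has 30 elements.
Index = |(Z/31Z)^×| / |⟨22⟩| = 30 / 30 = 1.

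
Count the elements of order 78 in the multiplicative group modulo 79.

24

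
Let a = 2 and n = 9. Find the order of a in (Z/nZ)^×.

6

Since 2 ∈ (Z/9Z)^×, its order divides φ(9) = φ(3^2) = 3·(3−1) = 6 = 2 · 3.
Divisors of 6: 1, 2, 3, 6.
Compute 2^d (mod 9) for the divisors d until we hit 1:
2^1 ≡ 2 (mod 9)
2^2 ≡ 4 (mod 9)
2^3 ≡ 8 (mod 9)
2^6 ≡ 1 (mod 9) ✓
Therefore the multiplicative order of 2 modulo 9 is 6.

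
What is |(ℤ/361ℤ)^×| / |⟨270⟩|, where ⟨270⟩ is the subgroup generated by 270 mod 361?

2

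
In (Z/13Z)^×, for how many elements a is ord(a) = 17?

0

φ(13) = 13 − 1 = 12 = 2^2 · 3.
Since (Z/13Z)^× is cyclic of order 12, the number of elements of order d is φ(d) when d | 12 and 0 otherwise.
Here 12 is not a multiple of 17, so there are no elements of order 17.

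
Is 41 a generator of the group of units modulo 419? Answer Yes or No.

No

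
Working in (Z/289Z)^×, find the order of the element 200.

ord(200) | φ(289) = φ(17^2) = 17·(17−1) = 272 = 2^4 · 17.
Divisors of 272: 1, 2, 4, 8, 16, 17, 34, 68, 136, 272.
Test each divisor d:
200^1 ≡ 200
200^2 ≡ 118
200^4 ≡ 52
200^8 ≡ 103
200^16 ≡ 205
200^17 ≡ 251
200^34 ≡ 288
200^68 ≡ 1
So ord_289(200) = 68.

68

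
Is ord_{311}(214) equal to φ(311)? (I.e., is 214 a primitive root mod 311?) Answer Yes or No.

φ(311) = 311 − 1 = 310 = 2 · 5 · 31.
214 is a primitive root mod 311 iff 214^(φ(311)/q) ≢ 1 for every prime q | φ(311), i.e. q ∈ {2, 5, 31}.
214^155 ≡ 1 (mod 311)  [q = 2: ≡ 1 ✗]
214^62 ≡ 36 (mod 311)  [q = 5: ≢ 1 ✓]
214^10 ≡ 7 (mod 311)  [q = 31: ≢ 1 ✓]
The check at q = 2 fails, so 214 generates a proper subgroup.

No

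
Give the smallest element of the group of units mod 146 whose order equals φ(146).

5

φ(146) = φ(2)·φ(73) = 1·72 = 72 = 2^3 · 3^2.
g is a primitive root iff g^(72/q) ≢ 1 (mod 146) for each prime q ∈ {2, 3}.
g = 2: gcd(2, 146) = 2 > 1, not a unit — skip.
g = 3: 3^36 ≡ 1 — hits 1, so not a primitive root.
g = 4: gcd(4, 146) = 2 > 1, not a unit — skip.
g = 5: 5^36 ≡ 145; 5^24 ≡ 81 — none is 1, so 5 is a primitive root.
So 5 is the smallest generator of (Z/146Z)^×.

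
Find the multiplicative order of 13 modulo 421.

ord(13) | φ(421) = 421 − 1 = 420 = 2^2 · 3 · 5 · 7.
Divisors of 420: 1, 2, 3, 4, 5, 6, 7, 10, 12, 14, 15, 20, 21, 28, 30, 35, 42, 60, 70, 84, 105, 140, 210, 420.
Evaluate successive powers at the divisors of 420:
13^1 ≡ 13
13^2 ≡ 169
13^3 ≡ 92
13^4 ≡ 354
13^5 ≡ 392
13^6 ≡ 44
13^7 ≡ 151
13^10 ≡ 420
13^12 ≡ 252
13^14 ≡ 67
13^15 ≡ 29
13^20 ≡ 1
So ord_421(13) = 20.

20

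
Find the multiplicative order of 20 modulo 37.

By Lagrange's theorem, ord_37(20) divides φ(37) = 37 − 1 = 36 = 2^2 · 3^2.
Divisors of 36: 1, 2, 3, 4, 6, 9, 12, 18, 36.
Test each divisor d:
20^1 ≡ 20
20^2 ≡ 30
20^3 ≡ 8
20^4 ≡ 12
20^6 ≡ 27
20^9 ≡ 31
20^12 ≡ 26
20^18 ≡ 36
20^36 ≡ 1
The smallest such exponent is 36, so the order of 20 is 36.

36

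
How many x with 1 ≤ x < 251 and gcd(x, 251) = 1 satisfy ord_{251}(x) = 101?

0

φ(251) = 251 − 1 = 250 = 2 · 5^3.
Since (Z/251Z)^× is cyclic of order 250, the number of elements of order d is φ(d) when d | 250 and 0 otherwise.
Since 101 ∤ 250, the count is 0.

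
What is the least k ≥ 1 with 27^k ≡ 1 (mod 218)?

9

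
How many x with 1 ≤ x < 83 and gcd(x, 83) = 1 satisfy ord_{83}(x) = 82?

φ(83) = 83 − 1 = 82 = 2 · 41.
Since (Z/83Z)^× is cyclic of order 82, the number of elements of order d is φ(d) when d | 82 and 0 otherwise.
82 = 2 · 41 divides 82, and φ(82) = 40.

40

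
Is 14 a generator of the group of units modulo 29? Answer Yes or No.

Yes

φ(29) = 29 − 1 = 28 = 2^2 · 7.
14 is a primitive root mod 29 iff 14^(φ(29)/q) ≢ 1 for every prime q | φ(29), i.e. q ∈ {2, 7}.
14^14 ≡ 28 (mod 29)  [q = 2: ≢ 1 ✓]
14^4 ≡ 20 (mod 29)  [q = 7: ≢ 1 ✓]
Every test exponent gives a nontrivial residue, hence 14 generates the full group.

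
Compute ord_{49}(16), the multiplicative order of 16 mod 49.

ord(16) | φ(49) = φ(7^2) = 7·(7−1) = 42 = 2 · 3 · 7.
Divisors of 42: 1, 2, 3, 6, 7, 14, 21, 42.
Check 16^d mod 49 for each divisor in increasing order:
16^1 ≡ 16 (mod 49)
16^2 ≡ 11 (mod 49)
16^3 ≡ 29 (mod 49)
16^6 ≡ 8 (mod 49)
16^7 ≡ 30 (mod 49)
16^14 ≡ 18 (mod 49)
16^21 ≡ 1 (mod 49) ✓
The smallest such exponent is 21, so the order of 16 is 21.

21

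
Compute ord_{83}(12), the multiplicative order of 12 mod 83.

By Lagrange's theorem, ord_83(12) divides φ(83) = 83 − 1 = 82 = 2 · 41.
Divisors of 82: 1, 2, 41, 82.
Test each divisor d:
12^1 ≡ 12
12^2 ≡ 61
12^41 ≡ 1
So ord_83(12) = 41.

41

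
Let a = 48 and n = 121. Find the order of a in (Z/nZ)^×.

Since 48 ∈ (Z/121Z)^×, its order divides φ(121) = φ(11^2) = 11·(11−1) = 110 = 2 · 5 · 11.
Divisors of 110: 1, 2, 5, 10, 11, 22, 55, 110.
Evaluate successive powers at the divisors of 110:
48^1 ≡ 48
48^2 ≡ 5
48^5 ≡ 111
48^10 ≡ 100
48^11 ≡ 81
48^22 ≡ 27
48^55 ≡ 1
Therefore the multiplicative order of 48 modulo 121 is 55.

55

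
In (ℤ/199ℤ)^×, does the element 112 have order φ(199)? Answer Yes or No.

φ(199) = 199 − 1 = 198 = 2 · 3^2 · 11.
Test 112^(198/q) mod 199 for each prime factor q of 198:
112^99 ≡ 1 (mod 199)  [q = 2: ≡ 1 ✗]
112^66 ≡ 92 (mod 199)  [q = 3: ≢ 1 ✓]
112^18 ≡ 188 (mod 199)  [q = 11: ≢ 1 ✓]
112^99 ≡ 1 shows ord(112) | 99, strictly less than φ(199); not a primitive root.

No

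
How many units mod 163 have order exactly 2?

φ(163) = 163 − 1 = 162 = 2 · 3^4.
In a cyclic group of order 162, there are φ(d) elements of order d for each divisor d of 162, and zero for non-divisors.
2 | 162, and φ(2) = 2 − 1 = 1.

1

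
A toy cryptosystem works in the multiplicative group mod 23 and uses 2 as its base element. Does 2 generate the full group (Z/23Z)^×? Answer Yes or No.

No

φ(23) = 23 − 1 = 22 = 2 · 11.
Test 2^(22/q) mod 23 for each prime factor q of 22:
2^11 ≡ 1 (mod 23)  [q = 2: ≡ 1 ✗]
2^2 ≡ 4 (mod 23)  [q = 11: ≢ 1 ✓]
Since 2^11 ≡ 1, the order of 2 divides 11 < 22, so 2 is not a primitive root.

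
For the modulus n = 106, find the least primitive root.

φ(106) = φ(2)·φ(53) = 1·52 = 52 = 2^2 · 13.
g is a primitive root iff g^(52/q) ≢ 1 (mod 106) for each prime q ∈ {2, 13}.
g = 2: gcd(2, 106) = 2 > 1, not a unit — skip.
g = 3: 3^26 ≡ 105; 3^4 ≡ 81 — none is 1, so 3 is a primitive root.
Hence the least primitive root of 106 is 3.

3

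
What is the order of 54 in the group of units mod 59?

The order of 54 must divide φ(59) = 59 − 1 = 58 = 2 · 29.
Divisors of 58: 1, 2, 29, 58.
Evaluate successive powers at the divisors of 58:
54^1 ≡ 54 (mod 59)
54^2 ≡ 25 (mod 59)
54^29 ≡ 58 (mod 59)
54^58 ≡ 1 (mod 59) ✓
The smallest such exponent is 58, so the order of 54 is 58.

58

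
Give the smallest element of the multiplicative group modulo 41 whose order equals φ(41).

6

φ(41) = 41 − 1 = 40 = 2^3 · 5.
g is a primitive root iff g^(40/q) ≢ 1 (mod 41) for each prime q ∈ {2, 5}.
g = 2: 2^20 ≡ 1 — hits 1, so not a primitive root.
g = 3: 3^20 ≡ 40; 3^8 ≡ 1 — hits 1, so not a primitive root.
g = 4: 4^20 ≡ 1 — hits 1, so not a primitive root.
g = 5: 5^20 ≡ 1 — hits 1, so not a primitive root.
g = 6: 6^20 ≡ 40; 6^8 ≡ 10 — none is 1, so 6 is a primitive root.
The smallest primitive root modulo 41 is 6.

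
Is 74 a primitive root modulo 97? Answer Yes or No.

Yes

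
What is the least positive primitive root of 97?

φ(97) = 97 − 1 = 96 = 2^5 · 3.
g is a primitive root iff g^(96/q) ≢ 1 (mod 97) for each prime q ∈ {2, 3}.
g = 2: 2^48 ≡ 1 — hits 1, so not a primitive root.
g = 3: 3^48 ≡ 1 — hits 1, so not a primitive root.
g = 4: 4^48 ≡ 1 — hits 1, so not a primitive root.
g = 5: 5^48 ≡ 96; 5^32 ≡ 35 — none is 1, so 5 is a primitive root.
So 5 is the smallest generator of (Z/97Z)^×.

5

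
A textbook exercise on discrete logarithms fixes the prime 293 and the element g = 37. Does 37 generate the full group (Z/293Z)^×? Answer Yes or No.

No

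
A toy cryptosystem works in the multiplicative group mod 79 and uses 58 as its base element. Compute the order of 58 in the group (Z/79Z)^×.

Since 58 ∈ (Z/79Z)^×, its order divides φ(79) = 79 − 1 = 78 = 2 · 3 · 13.
Divisors of 78: 1, 2, 3, 6, 13, 26, 39, 78.
Test each divisor d:
58^1 ≡ 58 (mod 79)
58^2 ≡ 46 (mod 79)
58^3 ≡ 61 (mod 79)
58^6 ≡ 8 (mod 79)
58^13 ≡ 78 (mod 79)
58^26 ≡ 1 (mod 79) ✓
Therefore the multiplicative order of 58 modulo 79 is 26.

26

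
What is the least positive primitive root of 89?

3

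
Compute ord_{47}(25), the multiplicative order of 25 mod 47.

ord(25) | φ(47) = 47 − 1 = 46 = 2 · 23.
Divisors of 46: 1, 2, 23, 46.
Evaluate successive powers at the divisors of 46:
25^1 ≡ 25 (mod 47)
25^2 ≡ 14 (mod 47)
25^23 ≡ 1 (mod 47) ✓
The smallest such exponent is 23, so the order of 25 is 23.

23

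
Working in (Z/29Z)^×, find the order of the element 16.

7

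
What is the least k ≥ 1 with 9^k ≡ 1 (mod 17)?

8

By Lagrange's theorem, ord_17(9) divides φ(17) = 17 − 1 = 16 = 2^4.
Divisors of 16: 1, 2, 4, 8, 16.
Test each divisor d:
9^1 ≡ 9 (mod 17)
9^2 ≡ 13 (mod 17)
9^4 ≡ 16 (mod 17)
9^8 ≡ 1 (mod 17) ✓
Hence ord(9) = 8.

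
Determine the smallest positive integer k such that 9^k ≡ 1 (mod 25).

Since 9 ∈ (Z/25Z)^×, its order divides φ(25) = φ(5^2) = 5·(5−1) = 20 = 2^2 · 5.
Divisors of 20: 1, 2, 4, 5, 10, 20.
Compute 9^d (mod 25) for the divisors d until we hit 1:
9^1 ≡ 9 (mod 25)
9^2 ≡ 6 (mod 25)
9^4 ≡ 11 (mod 25)
9^5 ≡ 24 (mod 25)
9^10 ≡ 1 (mod 25) ✓
The smallest such exponent is 10, so the order of 9 is 10.

10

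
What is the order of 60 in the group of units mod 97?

96

The order of 60 must divide φ(97) = 97 − 1 = 96 = 2^5 · 3.
Divisors of 96: 1, 2, 3, 4, 6, 8, 12, 16, 24, 32, 48, 96.
Test each divisor d:
60^1 ≡ 60 (mod 97)
60^2 ≡ 11 (mod 97)
60^3 ≡ 78 (mod 97)
60^4 ≡ 24 (mod 97)
60^6 ≡ 70 (mod 97)
60^8 ≡ 91 (mod 97)
60^12 ≡ 50 (mod 97)
60^16 ≡ 36 (mod 97)
60^24 ≡ 75 (mod 97)
60^32 ≡ 35 (mod 97)
60^48 ≡ 96 (mod 97)
60^96 ≡ 1 (mod 97) ✓
Therefore the multiplicative order of 60 modulo 97 is 96.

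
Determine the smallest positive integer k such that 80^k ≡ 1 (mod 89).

By Lagrange's theorem, ord_89(80) divides φ(89) = 89 − 1 = 88 = 2^3 · 11.
Divisors of 88: 1, 2, 4, 8, 11, 22, 44, 88.
Compute 80^d (mod 89) for the divisors d until we hit 1:
80^1 ≡ 80 (mod 89)
80^2 ≡ 81 (mod 89)
80^4 ≡ 64 (mod 89)
80^8 ≡ 2 (mod 89)
80^11 ≡ 55 (mod 89)
80^22 ≡ 88 (mod 89)
80^44 ≡ 1 (mod 89) ✓
The smallest such exponent is 44, so the order of 80 is 44.

44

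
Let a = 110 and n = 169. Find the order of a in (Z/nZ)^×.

By Lagrange's theorem, ord_169(110) divides φ(169) = φ(13^2) = 13·(13−1) = 156 = 2^2 · 3 · 13.
Divisors of 156: 1, 2, 3, 4, 6, 12, 13, 26, 39, 52, 78, 156.
Check 110^d mod 169 for each divisor in increasing order:
110^1 ≡ 110 (mod 169)
110^2 ≡ 101 (mod 169)
110^3 ≡ 125 (mod 169)
110^4 ≡ 61 (mod 169)
110^6 ≡ 77 (mod 169)
110^12 ≡ 14 (mod 169)
110^13 ≡ 19 (mod 169)
110^26 ≡ 23 (mod 169)
110^39 ≡ 99 (mod 169)
110^52 ≡ 22 (mod 169)
110^78 ≡ 168 (mod 169)
110^156 ≡ 1 (mod 169) ✓
The smallest such exponent is 156, so the order of 110 is 156.

156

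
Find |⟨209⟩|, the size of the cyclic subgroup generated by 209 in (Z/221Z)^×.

16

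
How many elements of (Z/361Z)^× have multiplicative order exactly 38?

φ(361) = φ(19^2) = 19·(19−1) = 342 = 2 · 3^2 · 19.
Since (Z/361Z)^× is cyclic of order 342, the number of elements of order d is φ(d) when d | 342 and 0 otherwise.
38 = 2 · 19 divides 342, and φ(38) = 18.

18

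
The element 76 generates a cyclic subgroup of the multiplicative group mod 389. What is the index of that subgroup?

4

By Lagrange's theorem, ord_389(76) divides φ(389) = 389 − 1 = 388 = 2^2 · 97.
Divisors of 388: 1, 2, 4, 97, 194, 388.
Compute 76^d (mod 389) for the divisors d until we hit 1:
76^1 ≡ 76
76^2 ≡ 330
76^4 ≡ 369
76^97 ≡ 1
The order of 76 is 97, so the subgroup it generates has 97 elements.
[(Z/389Z)^× : ⟨76⟩] = 388/97 = 4.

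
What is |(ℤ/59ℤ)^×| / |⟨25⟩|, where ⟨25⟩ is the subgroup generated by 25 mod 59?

2

Since 25 ∈ (Z/59Z)^×, its order divides φ(59) = 59 − 1 = 58 = 2 · 29.
Divisors of 58: 1, 2, 29, 58.
Test each divisor d:
25^1 ≡ 25 (mod 59)
25^2 ≡ 35 (mod 59)
25^29 ≡ 1 (mod 59) ✓
Thus |⟨25⟩| = ord(25) = 29.
The index is φ(59) / ord(25) = 58 / 29 = 2.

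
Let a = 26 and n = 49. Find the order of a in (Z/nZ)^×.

42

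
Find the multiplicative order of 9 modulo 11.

5

ord(9) | φ(11) = 11 − 1 = 10 = 2 · 5.
Divisors of 10: 1, 2, 5, 10.
Test each divisor d:
9^1 ≡ 9
9^2 ≡ 4
9^5 ≡ 1
Hence ord(9) = 5.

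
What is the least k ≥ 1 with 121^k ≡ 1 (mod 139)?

The order of 121 must divide φ(139) = 139 − 1 = 138 = 2 · 3 · 23.
Divisors of 138: 1, 2, 3, 6, 23, 46, 69, 138.
Check 121^d mod 139 for each divisor in increasing order:
121^1 ≡ 121
121^2 ≡ 46
121^3 ≡ 6
121^6 ≡ 36
121^23 ≡ 96
121^46 ≡ 42
121^69 ≡ 1
Hence ord(121) = 69.

69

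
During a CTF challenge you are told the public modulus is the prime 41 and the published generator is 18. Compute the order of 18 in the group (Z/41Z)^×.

5

Since 18 ∈ (Z/41Z)^×, its order divides φ(41) = 41 − 1 = 40 = 2^3 · 5.
Divisors of 40: 1, 2, 4, 5, 8, 10, 20, 40.
Test each divisor d:
18^1 ≡ 18
18^2 ≡ 37
18^4 ≡ 16
18^5 ≡ 1
So ord_41(18) = 5.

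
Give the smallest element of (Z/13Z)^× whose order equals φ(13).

2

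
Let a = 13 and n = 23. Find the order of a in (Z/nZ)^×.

11

ord(13) | φ(23) = 23 − 1 = 22 = 2 · 11.
Divisors of 22: 1, 2, 11, 22.
Test each divisor d:
13^1 ≡ 13 (mod 23)
13^2 ≡ 8 (mod 23)
13^11 ≡ 1 (mod 23) ✓
Hence ord(13) = 11.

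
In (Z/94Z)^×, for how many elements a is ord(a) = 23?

22

φ(94) = φ(2)·φ(47) = 1·46 = 46 = 2 · 23.
Since (Z/94Z)^× is cyclic of order 46, the number of elements of order d is φ(d) when d | 46 and 0 otherwise.
23 | 46, and φ(23) = 23 − 1 = 22.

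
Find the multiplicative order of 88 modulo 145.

The order of 88 must divide φ(145) = φ(5·29) = (5−1)·(29−1) = 4·28 = 112 = 2^4 · 7.
Divisors of 112: 1, 2, 4, 7, 8, 14, 16, 28, 56, 112.
Test each divisor d:
88^1 ≡ 88
88^2 ≡ 59
88^4 ≡ 1
Hence ord(88) = 4.

4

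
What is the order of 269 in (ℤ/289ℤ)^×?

By Lagrange's theorem, ord_289(269) divides φ(289) = φ(17^2) = 17·(17−1) = 272 = 2^4 · 17.
Divisors of 272: 1, 2, 4, 8, 16, 17, 34, 68, 136, 272.
Evaluate successive powers at the divisors of 272:
269^1 ≡ 269 (mod 289)
269^2 ≡ 111 (mod 289)
269^4 ≡ 183 (mod 289)
269^8 ≡ 254 (mod 289)
269^16 ≡ 69 (mod 289)
269^17 ≡ 65 (mod 289)
269^34 ≡ 179 (mod 289)
269^68 ≡ 251 (mod 289)
269^136 ≡ 288 (mod 289)
269^272 ≡ 1 (mod 289) ✓
The smallest such exponent is 272, so the order of 269 is 272.

272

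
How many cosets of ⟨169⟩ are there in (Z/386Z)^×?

6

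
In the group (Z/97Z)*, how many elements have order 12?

4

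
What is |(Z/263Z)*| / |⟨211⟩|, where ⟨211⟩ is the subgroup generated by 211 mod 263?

The order of 211 must divide φ(263) = 263 − 1 = 262 = 2 · 131.
Divisors of 262: 1, 2, 131, 262.
Evaluate successive powers at the divisors of 262:
211^1 ≡ 211 (mod 263)
211^2 ≡ 74 (mod 263)
211^131 ≡ 262 (mod 263)
211^262 ≡ 1 (mod 263) ✓
Thus |⟨211⟩| = ord(211) = 262.
Index = |(Z/263Z)^×| / |⟨211⟩| = 262 / 262 = 1.

1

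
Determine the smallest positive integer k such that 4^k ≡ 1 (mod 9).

By Lagrange's theorem, ord_9(4) divides φ(9) = φ(3^2) = 3·(3−1) = 6 = 2 · 3.
Divisors of 6: 1, 2, 3, 6.
Test each divisor d:
4^1 ≡ 4 (mod 9)
4^2 ≡ 7 (mod 9)
4^3 ≡ 1 (mod 9) ✓
Therefore the multiplicative order of 4 modulo 9 is 3.

3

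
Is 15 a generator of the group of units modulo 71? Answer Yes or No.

φ(71) = 71 − 1 = 70 = 2 · 5 · 7.
15 is a primitive root mod 71 iff 15^(φ(71)/q) ≢ 1 for every prime q | φ(71), i.e. q ∈ {2, 5, 7}.
15^35 ≡ 1 (mod 71)  [q = 2: ≡ 1 ✗]
15^14 ≡ 25 (mod 71)  [q = 5: ≢ 1 ✓]
15^10 ≡ 48 (mod 71)  [q = 7: ≢ 1 ✓]
The check at q = 2 fails, so 15 generates a proper subgroup.

No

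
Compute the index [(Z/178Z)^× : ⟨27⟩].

1

Since 27 ∈ (Z/178Z)^×, its order divides φ(178) = φ(2)·φ(89) = 1·88 = 88 = 2^3 · 11.
Divisors of 88: 1, 2, 4, 8, 11, 22, 44, 88.
Check 27^d mod 178 for each divisor in increasing order:
27^1 ≡ 27 (mod 178)
27^2 ≡ 17 (mod 178)
27^4 ≡ 111 (mod 178)
27^8 ≡ 39 (mod 178)
27^11 ≡ 101 (mod 178)
27^22 ≡ 55 (mod 178)
27^44 ≡ 177 (mod 178)
27^88 ≡ 1 (mod 178) ✓
So ord_178(27) = 88, hence |⟨27⟩| = 88.
[(Z/178Z)^× : ⟨27⟩] = 88/88 = 1.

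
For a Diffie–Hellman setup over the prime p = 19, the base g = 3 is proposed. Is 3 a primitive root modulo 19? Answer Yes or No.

φ(19) = 19 − 1 = 18 = 2 · 3^2.
It suffices to check that the order of 3 is not a proper divisor of 18: compute 3^(18/q) for q ∈ {2, 3}.
3^9 ≡ 18 (mod 19)  [q = 2: ≢ 1 ✓]
3^6 ≡ 7 (mod 19)  [q = 3: ≢ 1 ✓]
Every test exponent gives a nontrivial residue, hence 3 generates the full group.

Yes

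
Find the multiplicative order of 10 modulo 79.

13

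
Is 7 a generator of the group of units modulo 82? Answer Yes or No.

Yes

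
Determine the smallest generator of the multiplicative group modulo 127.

3

φ(127) = 127 − 1 = 126 = 2 · 3^2 · 7.
g is a primitive root iff g^(126/q) ≢ 1 (mod 127) for each prime q ∈ {2, 3, 7}.
g = 2: 2^63 ≡ 1 — hits 1, so not a primitive root.
g = 3: 3^63 ≡ 126; 3^42 ≡ 107; 3^18 ≡ 4 — none is 1, so 3 is a primitive root.
The smallest primitive root modulo 127 is 3.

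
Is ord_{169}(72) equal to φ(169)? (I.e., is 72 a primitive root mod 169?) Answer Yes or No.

Yes

φ(169) = φ(13^2) = 13·(13−1) = 156 = 2^2 · 3 · 13.
It suffices to check that the order of 72 is not a proper divisor of 156: compute 72^(156/q) for q ∈ {2, 3, 13}.
72^78 ≡ 168 (mod 169)  [q = 2: ≢ 1 ✓]
72^52 ≡ 22 (mod 169)  [q = 3: ≢ 1 ✓]
72^12 ≡ 157 (mod 169)  [q = 13: ≢ 1 ✓]
Every test exponent gives a nontrivial residue, hence 72 generates the full group.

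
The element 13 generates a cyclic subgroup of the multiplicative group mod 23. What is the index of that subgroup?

2

The order of 13 must divide φ(23) = 23 − 1 = 22 = 2 · 11.
Divisors of 22: 1, 2, 11, 22.
Test each divisor d:
13^1 ≡ 13 (mod 23)
13^2 ≡ 8 (mod 23)
13^11 ≡ 1 (mod 23) ✓
So ord_23(13) = 11, hence |⟨13⟩| = 11.
[(Z/23Z)^× : ⟨13⟩] = 22/11 = 2.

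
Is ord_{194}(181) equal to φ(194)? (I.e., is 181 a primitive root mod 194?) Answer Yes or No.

φ(194) = φ(2)·φ(97) = 1·96 = 96 = 2^5 · 3.
181 is a primitive root mod 194 iff 181^(φ(194)/q) ≢ 1 for every prime q | φ(194), i.e. q ∈ {2, 3}.
181^48 ≡ 193 (mod 194)  [q = 2: ≢ 1 ✓]
181^32 ≡ 35 (mod 194)  [q = 3: ≢ 1 ✓]
None equal 1, so ord_194(181) = 96: 181 is a primitive root.

Yes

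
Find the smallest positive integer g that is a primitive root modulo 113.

φ(113) = 113 − 1 = 112 = 2^4 · 7.
Test candidates g = 2, 3, … against the prime factors q ∈ {2, 7} of φ(113): g is a generator iff g^(112/q) ≢ 1 for every such q.
g = 2: 2^56 ≡ 1 — hits 1, so not a primitive root.
g = 3: 3^56 ≡ 112; 3^16 ≡ 49 — none is 1, so 3 is a primitive root.
So 3 is the smallest generator of (Z/113Z)^×.

3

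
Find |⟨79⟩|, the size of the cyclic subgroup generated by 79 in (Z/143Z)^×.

10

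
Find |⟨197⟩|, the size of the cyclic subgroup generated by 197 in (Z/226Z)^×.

112

The order of 197 must divide φ(226) = φ(2)·φ(113) = 1·112 = 112 = 2^4 · 7.
Divisors of 112: 1, 2, 4, 7, 8, 14, 16, 28, 56, 112.
Check 197^d mod 226 for each divisor in increasing order:
197^1 ≡ 197 (mod 226)
197^2 ≡ 163 (mod 226)
197^4 ≡ 127 (mod 226)
197^7 ≡ 153 (mod 226)
197^8 ≡ 83 (mod 226)
197^14 ≡ 131 (mod 226)
197^16 ≡ 109 (mod 226)
197^28 ≡ 211 (mod 226)
197^56 ≡ 225 (mod 226)
197^112 ≡ 1 (mod 226) ✓
So ord_226(197) = 112.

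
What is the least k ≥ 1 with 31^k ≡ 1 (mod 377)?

The order of 31 must divide φ(377) = φ(13·29) = (13−1)·(29−1) = 12·28 = 336 = 2^4 · 3 · 7.
Divisors of 336: 1, 2, 3, 4, 6, 7, 8, 12, 14, 16, 21, 24, 28, 42, 48, 56, 84, 112, 168, 336.
Compute 31^d (mod 377) for the divisors d until we hit 1:
31^1 ≡ 31
31^2 ≡ 207
31^3 ≡ 8
31^4 ≡ 248
31^6 ≡ 64
31^7 ≡ 99
31^8 ≡ 53
31^12 ≡ 326
31^14 ≡ 376
31^16 ≡ 170
31^21 ≡ 278
31^24 ≡ 339
31^28 ≡ 1
Hence ord(31) = 28.

28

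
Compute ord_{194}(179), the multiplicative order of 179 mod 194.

96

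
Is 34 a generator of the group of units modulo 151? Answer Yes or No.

No

φ(151) = 151 − 1 = 150 = 2 · 3 · 5^2.
34 is a primitive root mod 151 iff 34^(φ(151)/q) ≢ 1 for every prime q | φ(151), i.e. q ∈ {2, 3, 5}.
34^75 ≡ 1 (mod 151)  [q = 2: ≡ 1 ✗]
34^50 ≡ 118 (mod 151)  [q = 3: ≢ 1 ✓]
34^30 ≡ 19 (mod 151)  [q = 5: ≢ 1 ✓]
Since 34^75 ≡ 1, the order of 34 divides 75 < 150, so 34 is not a primitive root.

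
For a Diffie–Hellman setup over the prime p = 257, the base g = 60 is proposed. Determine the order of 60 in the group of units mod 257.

32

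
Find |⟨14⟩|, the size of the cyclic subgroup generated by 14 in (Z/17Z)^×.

16

The order of 14 must divide φ(17) = 17 − 1 = 16 = 2^4.
Divisors of 16: 1, 2, 4, 8, 16.
Check 14^d mod 17 for each divisor in increasing order:
14^1 ≡ 14 (mod 17)
14^2 ≡ 9 (mod 17)
14^4 ≡ 13 (mod 17)
14^8 ≡ 16 (mod 17)
14^16 ≡ 1 (mod 17) ✓
The smallest such exponent is 16, so the order of 14 is 16.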